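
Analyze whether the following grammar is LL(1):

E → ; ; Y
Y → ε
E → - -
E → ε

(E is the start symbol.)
A grammar is LL(1) if for each non-terminal N with multiple productions, the predict sets of those productions are pairwise disjoint, where PREDICT(N → α) = (FIRST(α) \ {ε}) ∪ (FOLLOW(N) if α ⇒* ε).

Relevant sets:
  FOLLOW(E) = { $ }

For E:
  PREDICT(E → ';' ';' Y) = { ';' }
  PREDICT(E → '-' '-') = { '-' }
  PREDICT(E → ε) = { $ }
Y has a single production, so nothing to check there.

All predict sets are disjoint. The grammar IS LL(1).

Answer: Yes, the grammar is LL(1).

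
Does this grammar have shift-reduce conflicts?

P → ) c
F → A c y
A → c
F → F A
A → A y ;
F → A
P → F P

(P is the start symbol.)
Yes — I2: [F → A .] vs [A → A . y ;]; I6: [F → A .] vs [A → A . y ;]

A shift-reduce conflict occurs when an LR(0) state has both:
  - a complete (reduce) item [A → α .] (dot at the end), and
  - a shift item [B → β . c γ] (dot before a terminal).

Augment with P' → P and build the canonical LR(0) collection (I0 = CLOSURE({[P' → . P]}), then GOTO on every symbol after a dot until no new states appear). It has 13 states:
  I0: { [A → . A y ;], [A → . c], [F → . A c y], [F → . A], [F → . F A], [P → . ) c], [P → . F P], [P' → . P] }  — shift
  I1: { [P → ) . c] }  — shift
  I2: { [A → A . y ;], [F → A . c y], [F → A .] }  — shift, reduce
  I3: { [A → . A y ;], [A → . c], [F → . A c y], [F → . A], [F → . F A], [F → F . A], [P → . ) c], [P → . F P], [P → F . P] }  — shift
  I4: { [P' → P .] }  — accept
  I5: { [A → c .] }  — reduce
  I6: { [A → A . y ;], [F → A . c y], [F → A .], [F → F A .] }  — shift, 2 reduces
  I7: { [P → F P .] }  — reduce
  I8: { [F → A c . y] }  — shift
  I9: { [A → A y . ;] }  — shift
  I10: { [A → A y ; .] }  — reduce
  I11: { [F → A c y .] }  — reduce
  I12: { [P → ) c .] }  — reduce

I2 contains reduce item [F → A .] and shift items [A → A . y ;], [F → A . c y] — shift-reduce conflict.
I6 contains reduce items [F → A .], [F → F A .] and shift items [A → A . y ;], [F → A . c y] — shift-reduce conflict.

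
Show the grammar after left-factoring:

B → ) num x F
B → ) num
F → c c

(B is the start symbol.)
Left-factoring transforms A → αβ₁ | αβ₂ into A → αA' and A' → β₁ | β₂
(α is the longest common prefix among the alternatives). Repeat until
no nonterminal has two alternatives with a common prefix.

Round 1: B has alternatives sharing prefix ') num'. Introduce B': B → ) num B'
  Add: B' → x F
  Add: B' → ε

No remaining common prefixes — done.

Resulting grammar:
B → ) num B'
B' → x F
B' → ε
F → c c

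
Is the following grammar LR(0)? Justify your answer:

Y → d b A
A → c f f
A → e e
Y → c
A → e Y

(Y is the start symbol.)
Augment with Y' → Y and build the canonical LR(0) collection (I0 = CLOSURE({[Y' → . Y]}), then GOTO on every symbol after a dot until no new states appear). It has 12 states:
  I0: { [Y → . c], [Y → . d b A], [Y' → . Y] }  — shift
  I1: { [Y' → Y .] }  — accept
  I2: { [Y → c .] }  — reduce
  I3: { [Y → d . b A] }  — shift
  I4: { [A → . c f f], [A → . e Y], [A → . e e], [Y → d b . A] }  — shift
  I5: { [Y → d b A .] }  — reduce
  I6: { [A → c . f f] }  — shift
  I7: { [A → e . Y], [A → e . e], [Y → . c], [Y → . d b A] }  — shift
  I8: { [A → e Y .] }  — reduce
  I9: { [A → e e .] }  — reduce
  I10: { [A → c f . f] }  — shift
  I11: { [A → c f f .] }  — reduce

Every state is either a pure shift/goto state or contains exactly one complete item and nothing to shift — no conflicts. The grammar is LR(0).

Answer: Yes, the grammar is LR(0)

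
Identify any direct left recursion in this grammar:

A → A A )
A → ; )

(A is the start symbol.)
Yes, A is left-recursive

Direct left recursion occurs when N → N α for some non-terminal N (the right-hand side begins with the left-hand side itself).

A → A A ): LEFT RECURSIVE (starts with A)
A → ; ): starts with ';'

The grammar has direct left recursion on: A.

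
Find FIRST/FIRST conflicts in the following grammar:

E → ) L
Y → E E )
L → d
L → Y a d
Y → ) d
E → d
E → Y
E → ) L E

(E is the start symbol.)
A FIRST/FIRST conflict occurs when two productions N → α and N → β for the same non-terminal have FIRST(α) ∩ FIRST(β) ≠ ∅ (with ε ∈ FIRST of a nullable right-hand side, so two nullable alternatives also conflict).

FIRST sets of the non-terminals at (or reachable through a nullable prefix from) the front of some alternative:
  FIRST(Y) = { ')', 'd' }
  FIRST(E) = { ')', 'd' }

Productions for E:
  E → ) L: FIRST = { ')' }
  E → d: FIRST = { 'd' }
  E → Y: FIRST = { ')', 'd' }
  E → ) L E: FIRST = { ')' }
Productions for Y:
  Y → E E ): FIRST = { ')', 'd' }
  Y → ) d: FIRST = { ')' }
Productions for L:
  L → d: FIRST = { 'd' }
  L → Y a d: FIRST = { ')', 'd' }

Conflict for E: E → ) L and E → Y
  Overlap: { ')' }
Conflict for E: E → ) L and E → ) L E
  Overlap: { ')' }
Conflict for E: E → d and E → Y
  Overlap: { 'd' }
Conflict for E: E → Y and E → ) L E
  Overlap: { ')' }
Conflict for Y: Y → E E ) and Y → ) d
  Overlap: { ')' }
Conflict for L: L → d and L → Y a d
  Overlap: { 'd' }

Answer: Yes. E → ')' L / E → Y on { ')' }; E → ')' L / E → ')' L E on { ')' }; E → d / E → Y on { 'd' }; E → Y / E → ')' L E on { ')' }; Y → E E ')' / Y → ')' d on { ')' }; L → d / L → Y a d on { 'd' }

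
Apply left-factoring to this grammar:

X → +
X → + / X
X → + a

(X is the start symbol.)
Left-factoring transforms A → αβ₁ | αβ₂ into A → αA' and A' → β₁ | β₂
(α is the longest common prefix among the alternatives). Repeat until
no nonterminal has two alternatives with a common prefix.

Round 1: X has alternatives sharing prefix '+'. Introduce X': X → + X'
  Add: X' → ε
  Add: X' → / X
  Add: X' → a

No remaining common prefixes — done.

Resulting grammar:
X → + X'
X' → ε
X' → / X
X' → a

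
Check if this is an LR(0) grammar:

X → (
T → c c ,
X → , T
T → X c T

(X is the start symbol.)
Yes, the grammar is LR(0)

Augment with X' → X and build the canonical LR(0) collection (I0 = CLOSURE({[X' → . X]}), then GOTO on every symbol after a dot until no new states appear). It has 11 states:
  I0: { [X → . (], [X → . , T], [X' → . X] }  — shift
  I1: { [X → ( .] }  — reduce
  I2: { [T → . X c T], [T → . c c ,], [X → , . T], [X → . (], [X → . , T] }  — shift
  I3: { [X' → X .] }  — accept
  I4: { [X → , T .] }  — reduce
  I5: { [T → X . c T] }  — shift
  I6: { [T → c . c ,] }  — shift
  I7: { [T → c c . ,] }  — shift
  I8: { [T → c c , .] }  — reduce
  I9: { [T → . X c T], [T → . c c ,], [T → X c . T], [X → . (], [X → . , T] }  — shift
  I10: { [T → X c T .] }  — reduce

Every state is either a pure shift/goto state or contains exactly one complete item and nothing to shift — no conflicts. The grammar is LR(0).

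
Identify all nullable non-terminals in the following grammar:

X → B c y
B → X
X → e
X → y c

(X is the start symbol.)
None

A non-terminal is nullable if it can derive ε (the empty string): either it has an ε-production, or it has a production whose right-hand side consists entirely of nullable non-terminals.

There are no ε-productions, so no non-terminal can derive ε.
No non-terminals are nullable.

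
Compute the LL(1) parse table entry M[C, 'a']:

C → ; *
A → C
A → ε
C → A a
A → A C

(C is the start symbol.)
C → A a

To find M[C, 'a'], we find productions for C where 'a' is in the predict set (PREDICT(N → α) = (FIRST(α) \ {ε}) ∪ (FOLLOW(N) if α ⇒* ε)).

Relevant sets:
  FIRST(A) = { ';', 'a', ε }

C → ; *: PREDICT = { ';' }
C → A a: PREDICT = { ';', 'a' }
  'a' is in predict set, so this production goes in M[C, 'a']

M[C, 'a'] = C → A a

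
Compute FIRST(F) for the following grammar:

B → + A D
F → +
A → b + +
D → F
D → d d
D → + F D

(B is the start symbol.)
{ '+' }

From F → +:
  - '+' is a terminal: add '+' and stop

Collecting: FIRST(F) = { '+' }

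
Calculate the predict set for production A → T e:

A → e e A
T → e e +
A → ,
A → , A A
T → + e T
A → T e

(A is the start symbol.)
{ '+', 'e' }

PREDICT(A → T e) = (FIRST(RHS) \ {ε}) ∪ (FOLLOW(A) if ε ∈ FIRST(RHS), i.e. RHS ⇒* ε)
FIRST(T) = { '+', 'e' }
FIRST(T e) = { '+', 'e' }
ε ∉ FIRST(T e), so FOLLOW(A) is not added.
PREDICT(A → T e) = { '+', 'e' }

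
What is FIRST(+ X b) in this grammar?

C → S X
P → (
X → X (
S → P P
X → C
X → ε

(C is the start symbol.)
{ '+' }

To compute FIRST(+ X b), process the symbols left to right:
Symbol + is a terminal. Add '+' and stop.
FIRST(+ X b) = { '+' }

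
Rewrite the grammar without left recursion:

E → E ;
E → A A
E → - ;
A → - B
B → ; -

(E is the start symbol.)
E → A A E'
E → - ; E'
E' → ; E'
E' → ε
A → - B
B → ; -

E is directly left-recursive. The standard transformation for
  A → A α₁ | ... | A α_m | β₁ | ... | β_n
is
  A  → β₁ A' | ... | β_n A'
  A' → α₁ A' | ... | α_m A' | ε

E → A A becomes E → A A E'
E → - ; becomes E → - ; E'
E → E ; becomes E' → ; E'
Add E' → ε

Productions for other non-terminals are unchanged:
  A → - B
  B → ; -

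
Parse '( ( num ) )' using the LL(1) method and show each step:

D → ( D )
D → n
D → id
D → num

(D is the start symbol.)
LL(1) parsing maintains a stack (initially the start symbol over $) and the input. At each step: if the stack top is a terminal, match it against the current input token; if it is a non-terminal N, replace it with the RHS of M[N, lookahead] (the unique production whose predict set contains the lookahead).

Stack is shown with the top on the left.

Stack      Input          Action
--------------------------------
D $        ( ( num ) ) $  output D → ( D )
( D ) $    ( ( num ) ) $  match '('
D ) $      ( num ) ) $    output D → ( D )
( D ) ) $  ( num ) ) $    match '('
D ) ) $    num ) ) $      output D → num
num ) ) $  num ) ) $      match 'num'
) ) $      ) ) $          match ')'
) $        ) $            match ')'
$          $              accept

The string is accepted.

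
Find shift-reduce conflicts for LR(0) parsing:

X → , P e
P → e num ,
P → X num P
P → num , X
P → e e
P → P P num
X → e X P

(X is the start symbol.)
Yes — I5: [X → e X P .] vs [P → . e e]; I11: [P → e e .] vs [X → . , P e]; I15: [P → X num P .] vs [P → . e e]; I17: [P → P P num .] vs [P → num . , X]; I19: [X → , P e .] vs [P → e . e]

A shift-reduce conflict occurs when an LR(0) state has both:
  - a complete (reduce) item [A → α .] (dot at the end), and
  - a shift item [B → β . c γ] (dot before a terminal).

Augment with X' → X and build the canonical LR(0) collection (I0 = CLOSURE({[X' → . X]}), then GOTO on every symbol after a dot until no new states appear). It has 20 states:
  I0: { [X → . , P e], [X → . e X P], [X' → . X] }  — shift
  I1: { [P → . P P num], [P → . X num P], [P → . e e], [P → . e num ,], [P → . num , X], [X → , . P e], [X → . , P e], [X → . e X P] }  — shift
  I2: { [X' → X .] }  — accept
  I3: { [X → . , P e], [X → . e X P], [X → e . X P] }  — shift
  I4: { [P → . P P num], [P → . X num P], [P → . e e], [P → . e num ,], [P → . num , X], [X → . , P e], [X → . e X P], [X → e X . P] }  — shift
  I5: { [P → . P P num], [P → . X num P], [P → . e e], [P → . e num ,], [P → . num , X], [P → P . P num], [X → . , P e], [X → . e X P], [X → e X P .] }  — shift, reduce
  I6: { [P → X . num P] }  — shift
  I7: { [P → e . e], [P → e . num ,], [X → . , P e], [X → . e X P], [X → e . X P] }  — shift
  I8: { [P → num . , X] }  — shift
  I9: { [P → num , . X], [X → . , P e], [X → . e X P] }  — shift
  I10: { [P → num , X .] }  — reduce
  I11: { [P → e e .], [X → . , P e], [X → . e X P], [X → e . X P] }  — shift, reduce
  I12: { [P → e num . ,] }  — shift
  I13: { [P → e num , .] }  — reduce
  I14: { [P → . P P num], [P → . X num P], [P → . e e], [P → . e num ,], [P → . num , X], [P → X num . P], [X → . , P e], [X → . e X P] }  — shift
  I15: { [P → . P P num], [P → . X num P], [P → . e e], [P → . e num ,], [P → . num , X], [P → P . P num], [P → X num P .], [X → . , P e], [X → . e X P] }  — shift, reduce
  I16: { [P → . P P num], [P → . X num P], [P → . e e], [P → . e num ,], [P → . num , X], [P → P . P num], [P → P P . num], [X → . , P e], [X → . e X P] }  — shift
  I17: { [P → P P num .], [P → num . , X] }  — shift, reduce
  I18: { [P → . P P num], [P → . X num P], [P → . e e], [P → . e num ,], [P → . num , X], [P → P . P num], [X → , P . e], [X → . , P e], [X → . e X P] }  — shift
  I19: { [P → e . e], [P → e . num ,], [X → , P e .], [X → . , P e], [X → . e X P], [X → e . X P] }  — shift, reduce

I5 contains reduce item [X → e X P .] and shift items [P → . e e], [P → . e num ,], [P → . num , X], [X → . , P e], [X → . e X P] — shift-reduce conflict.
I11 contains reduce item [P → e e .] and shift items [X → . , P e], [X → . e X P] — shift-reduce conflict.
I15 contains reduce item [P → X num P .] and shift items [P → . e e], [P → . e num ,], [P → . num , X], [X → . , P e], [X → . e X P] — shift-reduce conflict.
I17 contains reduce item [P → P P num .] and shift item [P → num . , X] — shift-reduce conflict.
I19 contains reduce item [X → , P e .] and shift items [P → e . e], [P → e . num ,], [X → . , P e], [X → . e X P] — shift-reduce conflict.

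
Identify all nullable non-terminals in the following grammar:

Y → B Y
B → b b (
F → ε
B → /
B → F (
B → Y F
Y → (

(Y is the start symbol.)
{ 'F' }

A non-terminal is nullable if it can derive ε (the empty string): either it has an ε-production, or it has a production whose right-hand side consists entirely of nullable non-terminals.

ε-productions: F → ε
So F is immediately nullable.
No further non-terminal can be added: every production for the remaining non-terminals contains a terminal or a non-nullable non-terminal.
Nullable = { 'F' }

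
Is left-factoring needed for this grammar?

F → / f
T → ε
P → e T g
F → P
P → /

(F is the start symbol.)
Left-factoring is needed when two productions for the same non-terminal
share a common prefix on the right-hand side.

Productions for F:
  F → / f
  F → P
Productions for P:
  P → e T g
  P → /

No common prefixes found.

Answer: No, left-factoring is not needed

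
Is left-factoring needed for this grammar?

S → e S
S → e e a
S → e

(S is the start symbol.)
Yes, S has productions with common prefix 'e'

Left-factoring is needed when two productions for the same non-terminal
share a common prefix on the right-hand side.

Productions for S:
  S → e S
  S → e e a
  S → e

Found common prefix 'e' in productions for S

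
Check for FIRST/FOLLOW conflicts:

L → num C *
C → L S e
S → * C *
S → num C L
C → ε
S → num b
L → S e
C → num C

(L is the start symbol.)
A FIRST/FOLLOW conflict occurs when a non-terminal N has a nullable alternative N → β (β ⇒* ε) and another alternative N → α with FIRST(α) ∩ FOLLOW(N) ≠ ∅: on such a lookahead the parser cannot decide between expanding α and letting N vanish via β.

Nullable non-terminals: C.
FIRST sets used below: FIRST(L) = { '*', 'num' }

C: nullable alternative(s) C → ε; FOLLOW(C) = { '*', 'num' }
  C → L S e: FIRST \ {ε} = { '*', 'num' } — overlaps FOLLOW(C) on { '*', 'num' }: CONFLICT
  C → ε: FIRST \ {ε} = { } — this is the only nullable alternative, skip
  C → num C: FIRST \ {ε} = { 'num' } — overlaps FOLLOW(C) on { 'num' }: CONFLICT

L, S have no nullable alternative, so no FIRST/FOLLOW check is needed there.

So the grammar has 2 FIRST/FOLLOW conflicts (marked CONFLICT above).

Answer: Yes. C → L S e with FOLLOW(C) on { '*', 'num' }; C → num C with FOLLOW(C) on { 'num' }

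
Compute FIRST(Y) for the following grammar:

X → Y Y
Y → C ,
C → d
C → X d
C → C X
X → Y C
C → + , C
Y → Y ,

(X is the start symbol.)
To compute FIRST(Y), examine every production with Y on the left-hand side, reading each right-hand side left to right until a non-nullable symbol is reached.

FIRST sets of the other non-terminals involved (by the same procedure, iterated to a fixed point):
  FIRST(C) = { '+', 'd' }

From Y → C ,:
  - C is a non-terminal: add FIRST(C) \ {ε} = { '+', 'd' }
    C is not nullable, so stop
From Y → Y ,:
  - Y is the symbol being defined: contributes nothing new
    Y is not nullable, so stop

Collecting: FIRST(Y) = { '+', 'd' }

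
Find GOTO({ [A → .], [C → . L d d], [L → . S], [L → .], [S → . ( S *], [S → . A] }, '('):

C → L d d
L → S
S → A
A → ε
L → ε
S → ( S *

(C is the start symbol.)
{ [A → .], [S → ( . S *], [S → . ( S *], [S → . A] }

GOTO(I, '(') = CLOSURE({ [A → αX.β] : [A → α.Xβ] ∈ I, X = '(' })

Items with dot before '(', with the dot advanced:
  [S → . ( S *] → [S → ( . S *]
Closure of the advanced items:
  [S → ( . S *] has the dot before S: add [S → . A], [S → . ( S *]
  [S → . A] has the dot before A: add [A → .]

GOTO = { [A → .], [S → ( . S *], [S → . ( S *], [S → . A] }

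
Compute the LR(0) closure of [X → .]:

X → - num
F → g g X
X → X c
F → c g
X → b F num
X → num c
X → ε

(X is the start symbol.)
{ [X → .] }

Start with: [X → .]
The dot is at the end, so nothing is added.

CLOSURE = { [X → .] }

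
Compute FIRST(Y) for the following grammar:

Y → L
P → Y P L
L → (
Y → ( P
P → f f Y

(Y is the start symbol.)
{ '(' }

To compute FIRST(Y), examine every production with Y on the left-hand side, reading each right-hand side left to right until a non-nullable symbol is reached.

FIRST sets of the other non-terminals involved (by the same procedure, iterated to a fixed point):
  FIRST(L) = { '(' }

From Y → L:
  - L is a non-terminal: add FIRST(L) \ {ε} = { '(' }
    L is not nullable, so stop
From Y → ( P:
  - '(' is a terminal: add '(' and stop

Collecting: FIRST(Y) = { '(' }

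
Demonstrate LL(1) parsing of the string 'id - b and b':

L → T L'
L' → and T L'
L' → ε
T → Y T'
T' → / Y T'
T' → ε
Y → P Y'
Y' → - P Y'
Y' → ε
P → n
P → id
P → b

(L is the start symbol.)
LL(1) parsing maintains a stack (initially the start symbol over $) and the input. At each step: if the stack top is a terminal, match it against the current input token; if it is a non-terminal N, replace it with the RHS of M[N, lookahead] (the unique production whose predict set contains the lookahead).

Stack is shown with the top on the left.

Stack           Input           Action
--------------------------------------
L $             id - b and b $  output L → T L'
T L' $          id - b and b $  output T → Y T'
Y T' L' $       id - b and b $  output Y → P Y'
P Y' T' L' $    id - b and b $  output P → id
id Y' T' L' $   id - b and b $  match 'id'
Y' T' L' $      - b and b $     output Y' → - P Y'
- P Y' T' L' $  - b and b $     match '-'
P Y' T' L' $    b and b $       output P → b
b Y' T' L' $    b and b $       match 'b'
Y' T' L' $      and b $         output Y' → ε
T' L' $         and b $         output T' → ε
L' $            and b $         output L' → and T L'
and T L' $      and b $         match 'and'
T L' $          b $             output T → Y T'
Y T' L' $       b $             output Y → P Y'
P Y' T' L' $    b $             output P → b
b Y' T' L' $    b $             match 'b'
Y' T' L' $      $               output Y' → ε
T' L' $         $               output T' → ε
L' $            $               output L' → ε
$               $               accept

The string is accepted.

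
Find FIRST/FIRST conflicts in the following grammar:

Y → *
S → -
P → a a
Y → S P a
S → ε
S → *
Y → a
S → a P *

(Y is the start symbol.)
A FIRST/FIRST conflict occurs when two productions N → α and N → β for the same non-terminal have FIRST(α) ∩ FIRST(β) ≠ ∅ (with ε ∈ FIRST of a nullable right-hand side, so two nullable alternatives also conflict).

FIRST sets of the non-terminals at (or reachable through a nullable prefix from) the front of some alternative:
  FIRST(S) = { '*', '-', 'a', ε }
  FIRST(P) = { 'a' }

Productions for Y:
  Y → *: FIRST = { '*' }
  Y → S P a: FIRST = { '*', '-', 'a' }
  Y → a: FIRST = { 'a' }
Productions for S:
  S → -: FIRST = { '-' }
  S → ε: FIRST = { ε }
  S → *: FIRST = { '*' }
  S → a P *: FIRST = { 'a' }
P has only one production, so no FIRST/FIRST conflict is possible there.

Conflict for Y: Y → * and Y → S P a
  Overlap: { '*' }
Conflict for Y: Y → S P a and Y → a
  Overlap: { 'a' }

Answer: Yes. Y → '*' / Y → S P a on { '*' }; Y → S P a / Y → a on { 'a' }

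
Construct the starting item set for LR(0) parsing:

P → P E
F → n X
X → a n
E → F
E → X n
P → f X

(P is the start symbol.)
{ [P → . P E], [P → . f X], [P' → . P] }

First, augment the grammar with P' → P
I₀ = CLOSURE({ [P' → . P] }):
  [P' → . P] has the dot before P: add [P → . P E], [P → . f X]
No further items can be added.

I₀ = { [P → . P E], [P → . f X], [P' → . P] }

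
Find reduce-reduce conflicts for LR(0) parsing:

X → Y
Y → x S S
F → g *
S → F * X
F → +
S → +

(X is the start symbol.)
Yes — I4: [F → + .] vs [S → + .]

A reduce-reduce conflict occurs when an LR(0) state has two complete items [A → α .] and [B → β .] — both call for a reduction, and with no lookahead the parser cannot choose between them.

Augment with X' → X and build the canonical LR(0) collection (I0 = CLOSURE({[X' → . X]}), then GOTO on every symbol after a dot until no new states appear). It has 12 states:
  I0: { [X → . Y], [X' → . X], [Y → . x S S] }  — shift
  I1: { [X' → X .] }  — accept
  I2: { [X → Y .] }  — reduce
  I3: { [F → . +], [F → . g *], [S → . +], [S → . F * X], [Y → x . S S] }  — shift
  I4: { [F → + .], [S → + .] }  — 2 reduces
  I5: { [S → F . * X] }  — shift
  I6: { [F → . +], [F → . g *], [S → . +], [S → . F * X], [Y → x S . S] }  — shift
  I7: { [F → g . *] }  — shift
  I8: { [F → g * .] }  — reduce
  I9: { [Y → x S S .] }  — reduce
  I10: { [S → F * . X], [X → . Y], [Y → . x S S] }  — shift
  I11: { [S → F * X .] }  — reduce

I4 contains complete items [F → + .], [S → + .] — reduce-reduce conflict.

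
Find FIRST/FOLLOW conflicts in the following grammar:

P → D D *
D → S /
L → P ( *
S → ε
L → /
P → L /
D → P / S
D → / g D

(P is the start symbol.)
A FIRST/FOLLOW conflict occurs when a non-terminal N has a nullable alternative N → β (β ⇒* ε) and another alternative N → α with FIRST(α) ∩ FOLLOW(N) ≠ ∅: on such a lookahead the parser cannot decide between expanding α and letting N vanish via β.

Nullable non-terminals: S.
S has a nullable alternative but only one production, so nothing to check.

D, L, P have no nullable alternative, so no FIRST/FOLLOW check is needed there.

No FIRST/FOLLOW conflicts found.

Answer: No FIRST/FOLLOW conflicts.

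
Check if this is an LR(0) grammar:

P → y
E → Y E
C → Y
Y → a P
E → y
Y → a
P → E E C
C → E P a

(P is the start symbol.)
Augment with P' → P and build the canonical LR(0) collection (I0 = CLOSURE({[P' → . P]}), then GOTO on every symbol after a dot until no new states appear). It has 15 states:
  I0: { [E → . Y E], [E → . y], [P → . E E C], [P → . y], [P' → . P], [Y → . a P], [Y → . a] }  — shift
  I1: { [E → . Y E], [E → . y], [P → E . E C], [Y → . a P], [Y → . a] }  — shift
  I2: { [P' → P .] }  — accept
  I3: { [E → . Y E], [E → . y], [E → Y . E], [Y → . a P], [Y → . a] }  — shift
  I4: { [E → . Y E], [E → . y], [P → . E E C], [P → . y], [Y → . a P], [Y → . a], [Y → a . P], [Y → a .] }  — shift, reduce
  I5: { [E → y .], [P → y .] }  — 2 reduces
  I6: { [Y → a P .] }  — reduce
  I7: { [E → Y E .] }  — reduce
  I8: { [E → y .] }  — reduce
  I9: { [C → . E P a], [C → . Y], [E → . Y E], [E → . y], [P → E E . C], [Y → . a P], [Y → . a] }  — shift
  I10: { [P → E E C .] }  — reduce
  I11: { [C → E . P a], [E → . Y E], [E → . y], [P → . E E C], [P → . y], [Y → . a P], [Y → . a] }  — shift
  I12: { [C → Y .], [E → . Y E], [E → . y], [E → Y . E], [Y → . a P], [Y → . a] }  — shift, reduce
  I13: { [C → E P . a] }  — shift
  I14: { [C → E P a .] }  — reduce

Conflict in state I4:
  Shift-reduce conflict between [Y → a .] and [E → . y]
So the grammar is NOT LR(0).

Answer: No. Shift-reduce conflict between [Y → a .] and [E → . y]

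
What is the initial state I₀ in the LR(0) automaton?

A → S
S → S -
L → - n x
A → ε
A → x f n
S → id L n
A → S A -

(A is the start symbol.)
{ [A → . S A -], [A → . S], [A → . x f n], [A → .], [A' → . A], [S → . S -], [S → . id L n] }

First, augment the grammar with A' → A
I₀ = CLOSURE({ [A' → . A] }):
  [A' → . A] has the dot before A: add [A → . S], [A → .], [A → . x f n], [A → . S A -]
  [A → . S] has the dot before S: add [S → . S -], [S → . id L n]
No further items can be added.

I₀ = { [A → . S A -], [A → . S], [A → . x f n], [A → .], [A' → . A], [S → . S -], [S → . id L n] }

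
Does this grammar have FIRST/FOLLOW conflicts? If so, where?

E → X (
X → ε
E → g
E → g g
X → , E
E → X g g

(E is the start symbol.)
Nullable non-terminals: X.

X: nullable alternative(s) X → ε; FOLLOW(X) = { '(', 'g' }
  X → ε: FIRST \ {ε} = { } — this is the only nullable alternative, skip
  X → , E: FIRST \ {ε} = { ',' } — disjoint from FOLLOW(X)

E has no nullable alternative, so no FIRST/FOLLOW check is needed there.

No FIRST/FOLLOW conflicts found.

Answer: No FIRST/FOLLOW conflicts.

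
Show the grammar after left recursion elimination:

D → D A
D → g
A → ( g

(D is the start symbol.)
D → g D'
D' → A D'
D' → ε
A → ( g

D is directly left-recursive. The standard transformation for
  A → A α₁ | ... | A α_m | β₁ | ... | β_n
is
  A  → β₁ A' | ... | β_n A'
  A' → α₁ A' | ... | α_m A' | ε

D → g becomes D → g D'
D → D A becomes D' → A D'
Add D' → ε

Productions for other non-terminals are unchanged:
  A → ( g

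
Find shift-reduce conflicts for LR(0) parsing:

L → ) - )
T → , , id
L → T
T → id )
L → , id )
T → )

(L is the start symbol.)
A shift-reduce conflict occurs when an LR(0) state has both:
  - a complete (reduce) item [A → α .] (dot at the end), and
  - a shift item [B → β . c γ] (dot before a terminal).

Augment with L' → L and build the canonical LR(0) collection (I0 = CLOSURE({[L' → . L]}), then GOTO on every symbol after a dot until no new states appear). It has 13 states:
  I0: { [L → . ) - )], [L → . , id )], [L → . T], [L' → . L], [T → . )], [T → . , , id], [T → . id )] }  — shift
  I1: { [L → ) . - )], [T → ) .] }  — shift, reduce
  I2: { [L → , . id )], [T → , . , id] }  — shift
  I3: { [L' → L .] }  — accept
  I4: { [L → T .] }  — reduce
  I5: { [T → id . )] }  — shift
  I6: { [T → id ) .] }  — reduce
  I7: { [T → , , . id] }  — shift
  I8: { [L → , id . )] }  — shift
  I9: { [L → , id ) .] }  — reduce
  I10: { [T → , , id .] }  — reduce
  I11: { [L → ) - . )] }  — shift
  I12: { [L → ) - ) .] }  — reduce

I1 contains reduce item [T → ) .] and shift item [L → ) . - )] — shift-reduce conflict.

Answer: Yes — I1: [T → ) .] vs [L → ) . - )]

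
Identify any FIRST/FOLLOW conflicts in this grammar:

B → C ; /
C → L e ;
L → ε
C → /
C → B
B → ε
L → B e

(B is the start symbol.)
Nullable non-terminals: B, C, L.
FIRST sets used below: FIRST(C) = { '/', ';', 'e', ε }, FIRST(L) = { '/', ';', 'e', ε }, FIRST(B) = { '/', ';', 'e', ε }

B: nullable alternative(s) B → ε; FOLLOW(B) = { $, ';', 'e' }
  B → C ; /: FIRST \ {ε} = { '/', ';', 'e' } — overlaps FOLLOW(B) on { ';', 'e' }: CONFLICT
  B → ε: FIRST \ {ε} = { } — this is the only nullable alternative, skip

C: nullable alternative(s) C → B; FOLLOW(C) = { ';' }
  C → L e ;: FIRST \ {ε} = { '/', ';', 'e' } — overlaps FOLLOW(C) on { ';' }: CONFLICT
  C → /: FIRST \ {ε} = { '/' } — disjoint from FOLLOW(C)
  C → B: FIRST \ {ε} = { '/', ';', 'e' } — this is the only nullable alternative, skip

L: nullable alternative(s) L → ε; FOLLOW(L) = { 'e' }
  L → ε: FIRST \ {ε} = { } — this is the only nullable alternative, skip
  L → B e: FIRST \ {ε} = { '/', ';', 'e' } — overlaps FOLLOW(L) on { 'e' }: CONFLICT

So the grammar has 3 FIRST/FOLLOW conflicts (marked CONFLICT above).

Answer: Yes. B → C ';' '/' with FOLLOW(B) on { ';', 'e' }; C → L e ';' with FOLLOW(C) on { ';' }; L → B e with FOLLOW(L) on { 'e' }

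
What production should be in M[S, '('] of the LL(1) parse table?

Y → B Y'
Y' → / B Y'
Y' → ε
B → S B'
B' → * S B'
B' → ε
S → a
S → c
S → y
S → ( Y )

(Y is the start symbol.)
To find M[S, '('], we find productions for S where '(' is in the predict set (PREDICT(N → α) = (FIRST(α) \ {ε}) ∪ (FOLLOW(N) if α ⇒* ε)).

S → a: PREDICT = { 'a' }
S → c: PREDICT = { 'c' }
S → y: PREDICT = { 'y' }
S → ( Y ): PREDICT = { '(' }
  '(' is in predict set, so this production goes in M[S, '(']

M[S, '('] = S → ( Y )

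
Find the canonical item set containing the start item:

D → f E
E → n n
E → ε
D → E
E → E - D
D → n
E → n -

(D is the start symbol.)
{ [D → . E], [D → . f E], [D → . n], [D' → . D], [E → . E - D], [E → . n -], [E → . n n], [E → .] }

First, augment the grammar with D' → D
I₀ = CLOSURE({ [D' → . D] }):
  [D' → . D] has the dot before D: add [D → . f E], [D → . E], [D → . n]
  [D → . E] has the dot before E: add [E → . n n], [E → .], [E → . E - D], [E → . n -]
No further items can be added.

I₀ = { [D → . E], [D → . f E], [D → . n], [D' → . D], [E → . E - D], [E → . n -], [E → . n n], [E → .] }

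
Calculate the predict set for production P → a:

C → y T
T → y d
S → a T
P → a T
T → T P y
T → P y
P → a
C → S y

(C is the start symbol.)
PREDICT(P → a) = (FIRST(RHS) \ {ε}) ∪ (FOLLOW(P) if ε ∈ FIRST(RHS), i.e. RHS ⇒* ε)
FIRST(a) = { 'a' }
ε ∉ FIRST(a), so FOLLOW(P) is not added.
PREDICT(P → a) = { 'a' }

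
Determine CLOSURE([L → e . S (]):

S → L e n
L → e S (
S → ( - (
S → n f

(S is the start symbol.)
To compute CLOSURE, for each item [A → α.Bβ] where B is a non-terminal, add [B → .γ] for all productions B → γ; repeat for the newly added items until nothing changes.

Start with: [L → e . S (]
  [L → e . S (] has the dot before S: add [S → . L e n], [S → . ( - (], [S → . n f]
  [S → . L e n] has the dot before L: add [L → . e S (]
No further items can be added.

CLOSURE = { [L → . e S (], [L → e . S (], [S → . ( - (], [S → . L e n], [S → . n f] }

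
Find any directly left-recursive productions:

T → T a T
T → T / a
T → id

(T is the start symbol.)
Yes, T is left-recursive

T → T a T: LEFT RECURSIVE (starts with T)
T → T / a: LEFT RECURSIVE (starts with T)
T → id: starts with id

The grammar has direct left recursion on: T.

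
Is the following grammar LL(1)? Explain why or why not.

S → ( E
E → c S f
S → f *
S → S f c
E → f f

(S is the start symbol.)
No. Predict set conflict for S: { '(' }

A grammar is LL(1) if for each non-terminal N with multiple productions, the predict sets of those productions are pairwise disjoint, where PREDICT(N → α) = (FIRST(α) \ {ε}) ∪ (FOLLOW(N) if α ⇒* ε).

Relevant sets:
  FIRST(S) = { '(', 'f' }

For S:
  PREDICT(S → '(' E) = { '(' }
  PREDICT(S → f '*') = { 'f' }
  PREDICT(S → S f c) = { '(', 'f' }
For E:
  PREDICT(E → c S f) = { 'c' }
  PREDICT(E → f f) = { 'f' }

Conflict found: Predict set conflict for S: { '(' }
The grammar is NOT LL(1).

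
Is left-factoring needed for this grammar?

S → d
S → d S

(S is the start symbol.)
Left-factoring is needed when two productions for the same non-terminal
share a common prefix on the right-hand side.

Productions for S:
  S → d
  S → d S

Found common prefix 'd' in productions for S

Answer: Yes, S has productions with common prefix 'd'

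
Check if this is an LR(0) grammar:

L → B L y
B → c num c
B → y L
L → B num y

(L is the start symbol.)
A grammar is LR(0) if no state in the canonical LR(0) collection has:
  - both a shift item (dot before a terminal) and a complete item (shift-reduce conflict), or
  - two or more complete items (reduce-reduce conflict; the accept item [L' → L .] counts as a complete item here).

Augment with L' → L and build the canonical LR(0) collection (I0 = CLOSURE({[L' → . L]}), then GOTO on every symbol after a dot until no new states appear). It has 12 states:
  I0: { [B → . c num c], [B → . y L], [L → . B L y], [L → . B num y], [L' → . L] }  — shift
  I1: { [B → . c num c], [B → . y L], [L → . B L y], [L → . B num y], [L → B . L y], [L → B . num y] }  — shift
  I2: { [L' → L .] }  — accept
  I3: { [B → c . num c] }  — shift
  I4: { [B → . c num c], [B → . y L], [B → y . L], [L → . B L y], [L → . B num y] }  — shift
  I5: { [B → y L .] }  — reduce
  I6: { [B → c num . c] }  — shift
  I7: { [B → c num c .] }  — reduce
  I8: { [L → B L . y] }  — shift
  I9: { [L → B num . y] }  — shift
  I10: { [L → B num y .] }  — reduce
  I11: { [L → B L y .] }  — reduce

Every state is either a pure shift/goto state or contains exactly one complete item and nothing to shift — no conflicts. The grammar is LR(0).

Answer: Yes, the grammar is LR(0)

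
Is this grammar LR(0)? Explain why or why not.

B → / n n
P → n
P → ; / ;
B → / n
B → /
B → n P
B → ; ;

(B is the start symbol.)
A grammar is LR(0) if no state in the canonical LR(0) collection has:
  - both a shift item (dot before a terminal) and a complete item (shift-reduce conflict), or
  - two or more complete items (reduce-reduce conflict; the accept item [B' → B .] counts as a complete item here).

Augment with B' → B and build the canonical LR(0) collection (I0 = CLOSURE({[B' → . B]}), then GOTO on every symbol after a dot until no new states appear). It has 13 states:
  I0: { [B → . / n n], [B → . / n], [B → . /], [B → . ; ;], [B → . n P], [B' → . B] }  — shift
  I1: { [B → / . n n], [B → / . n], [B → / .] }  — shift, reduce
  I2: { [B → ; . ;] }  — shift
  I3: { [B' → B .] }  — accept
  I4: { [B → n . P], [P → . ; / ;], [P → . n] }  — shift
  I5: { [P → ; . / ;] }  — shift
  I6: { [B → n P .] }  — reduce
  I7: { [P → n .] }  — reduce
  I8: { [P → ; / . ;] }  — shift
  I9: { [P → ; / ; .] }  — reduce
  I10: { [B → ; ; .] }  — reduce
  I11: { [B → / n . n], [B → / n .] }  — shift, reduce
  I12: { [B → / n n .] }  — reduce

Conflict in state I1:
  Shift-reduce conflict between [B → / .] and [B → / . n]
So the grammar is NOT LR(0).

Answer: No. Shift-reduce conflict between [B → / .] and [B → / . n]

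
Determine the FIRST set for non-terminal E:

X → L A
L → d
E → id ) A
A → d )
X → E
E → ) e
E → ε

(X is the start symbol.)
{ ')', 'id', ε }

To compute FIRST(E), examine every production with E on the left-hand side, reading each right-hand side left to right until a non-nullable symbol is reached.

From E → id ) A:
  - id is a terminal: add 'id' and stop
From E → ) e:
  - ')' is a terminal: add ')' and stop
From E → ε:
  - ε-production, so ε ∈ FIRST(E)

Collecting: FIRST(E) = { ')', 'id', ε }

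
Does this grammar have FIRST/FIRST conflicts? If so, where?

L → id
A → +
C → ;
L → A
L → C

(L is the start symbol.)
FIRST sets of the non-terminals at (or reachable through a nullable prefix from) the front of some alternative:
  FIRST(A) = { '+' }
  FIRST(C) = { ';' }

Productions for L:
  L → id: FIRST = { 'id' }
  L → A: FIRST = { '+' }
  L → C: FIRST = { ';' }
A, C have only one production, so no FIRST/FIRST conflict is possible there.

All alternatives of each non-terminal have pairwise disjoint FIRST sets.

Answer: No FIRST/FIRST conflicts.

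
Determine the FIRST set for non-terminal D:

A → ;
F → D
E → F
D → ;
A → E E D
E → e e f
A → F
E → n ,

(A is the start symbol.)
To compute FIRST(D), examine every production with D on the left-hand side, reading each right-hand side left to right until a non-nullable symbol is reached.

From D → ;:
  - ';' is a terminal: add ';' and stop

Collecting: FIRST(D) = { ';' }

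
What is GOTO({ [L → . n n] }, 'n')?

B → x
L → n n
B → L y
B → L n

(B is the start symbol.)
GOTO(I, 'n') = CLOSURE({ [A → αX.β] : [A → α.Xβ] ∈ I, X = 'n' })

Items with dot before 'n', with the dot advanced:
  [L → . n n] → [L → n . n]
Closure adds nothing (no advanced item has the dot before a non-terminal).

GOTO = { [L → n . n] }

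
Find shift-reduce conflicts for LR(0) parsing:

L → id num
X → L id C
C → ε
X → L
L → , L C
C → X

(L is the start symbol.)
Augment with L' → L and build the canonical LR(0) collection (I0 = CLOSURE({[L' → . L]}), then GOTO on every symbol after a dot until no new states appear). It has 11 states:
  I0: { [L → . , L C], [L → . id num], [L' → . L] }  — shift
  I1: { [L → , . L C], [L → . , L C], [L → . id num] }  — shift
  I2: { [L' → L .] }  — accept
  I3: { [L → id . num] }  — shift
  I4: { [L → id num .] }  — reduce
  I5: { [C → . X], [C → .], [L → , L . C], [L → . , L C], [L → . id num], [X → . L id C], [X → . L] }  — shift, reduce
  I6: { [L → , L C .] }  — reduce
  I7: { [X → L . id C], [X → L .] }  — shift, reduce
  I8: { [C → X .] }  — reduce
  I9: { [C → . X], [C → .], [L → . , L C], [L → . id num], [X → . L id C], [X → . L], [X → L id . C] }  — shift, reduce
  I10: { [X → L id C .] }  — reduce

I5 contains reduce item [C → .] and shift items [L → . , L C], [L → . id num] — shift-reduce conflict.
I7 contains reduce item [X → L .] and shift item [X → L . id C] — shift-reduce conflict.
I9 contains reduce item [C → .] and shift items [L → . , L C], [L → . id num] — shift-reduce conflict.

Answer: Yes — I5: [C → .] vs [L → . , L C]; I7: [X → L .] vs [X → L . id C]; I9: [C → .] vs [L → . , L C]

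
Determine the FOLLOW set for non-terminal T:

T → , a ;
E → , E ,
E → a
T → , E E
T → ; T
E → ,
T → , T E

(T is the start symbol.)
To compute FOLLOW(T), find every occurrence of T on a right-hand side N → α T β: add FIRST(β) \ {ε}, and if β is empty or nullable also add FOLLOW(N). Iterate to a fixed point.

T is the start symbol, so $ ∈ FOLLOW(T).
In T → ; T: T is at the end; this adds FOLLOW(T) to itself — nothing new
In T → , T E: T is followed by E, add FIRST(E) \ {ε} = { ',', 'a' }

Taking the union: FOLLOW(T) = { $, ',', 'a' }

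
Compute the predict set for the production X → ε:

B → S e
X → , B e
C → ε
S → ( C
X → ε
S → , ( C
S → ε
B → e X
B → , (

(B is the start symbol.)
{ $, 'e' }

PREDICT(X → ε) = (FIRST(RHS) \ {ε}) ∪ (FOLLOW(X) if ε ∈ FIRST(RHS), i.e. RHS ⇒* ε)
The right-hand side is ε (FIRST(ε) = { ε }), so the predict set is FOLLOW(X) = { $, 'e' }
PREDICT(X → ε) = { $, 'e' }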